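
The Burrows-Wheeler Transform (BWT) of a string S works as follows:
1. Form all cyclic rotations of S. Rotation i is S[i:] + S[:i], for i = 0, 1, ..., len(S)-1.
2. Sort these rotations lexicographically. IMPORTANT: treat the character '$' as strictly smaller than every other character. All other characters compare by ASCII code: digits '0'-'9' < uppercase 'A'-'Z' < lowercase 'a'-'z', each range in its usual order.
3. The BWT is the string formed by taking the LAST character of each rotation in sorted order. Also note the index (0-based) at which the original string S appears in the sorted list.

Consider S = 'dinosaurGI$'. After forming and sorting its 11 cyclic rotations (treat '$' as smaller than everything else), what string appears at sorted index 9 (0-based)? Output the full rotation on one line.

All 11 rotations (rotation i = S[i:]+S[:i]):
  rot[0] = dinosaurGI$
  rot[1] = inosaurGI$d
  rot[2] = nosaurGI$di
  rot[3] = osaurGI$din
  rot[4] = saurGI$dino
  rot[5] = aurGI$dinos
  rot[6] = urGI$dinosa
  rot[7] = rGI$dinosau
  rot[8] = GI$dinosaur
  rot[9] = I$dinosaurG
  rot[10] = $dinosaurGI
Sorted (with $ < everything):
  sorted[0] = $dinosaurGI
  sorted[1] = GI$dinosaur
  sorted[2] = I$dinosaurG
  sorted[3] = aurGI$dinos
  sorted[4] = dinosaurGI$
  sorted[5] = inosaurGI$d
  sorted[6] = nosaurGI$di
  sorted[7] = osaurGI$din
  sorted[8] = rGI$dinosau
  sorted[9] = saurGI$dino
  sorted[10] = urGI$dinosa
sorted[9] = saurGI$dino

Answer: saurGI$dino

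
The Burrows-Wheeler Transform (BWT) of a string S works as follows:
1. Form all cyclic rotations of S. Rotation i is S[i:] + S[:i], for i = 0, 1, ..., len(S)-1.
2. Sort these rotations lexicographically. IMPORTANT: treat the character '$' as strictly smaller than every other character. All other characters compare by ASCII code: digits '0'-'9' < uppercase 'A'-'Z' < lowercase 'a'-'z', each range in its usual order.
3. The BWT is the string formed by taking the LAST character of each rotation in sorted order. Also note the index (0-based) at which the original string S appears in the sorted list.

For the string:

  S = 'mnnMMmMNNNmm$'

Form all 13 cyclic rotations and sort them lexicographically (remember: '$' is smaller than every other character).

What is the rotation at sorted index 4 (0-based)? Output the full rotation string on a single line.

All 13 rotations (rotation i = S[i:]+S[:i]):
  rot[0] = mnnMMmMNNNmm$
  rot[1] = nnMMmMNNNmm$m
  rot[2] = nMMmMNNNmm$mn
  rot[3] = MMmMNNNmm$mnn
  rot[4] = MmMNNNmm$mnnM
  rot[5] = mMNNNmm$mnnMM
  rot[6] = MNNNmm$mnnMMm
  rot[7] = NNNmm$mnnMMmM
  rot[8] = NNmm$mnnMMmMN
  rot[9] = Nmm$mnnMMmMNN
  rot[10] = mm$mnnMMmMNNN
  rot[11] = m$mnnMMmMNNNm
  rot[12] = $mnnMMmMNNNmm
Sorted (with $ < everything):
  sorted[0] = $mnnMMmMNNNmm
  sorted[1] = MMmMNNNmm$mnn
  sorted[2] = MNNNmm$mnnMMm
  sorted[3] = MmMNNNmm$mnnM
  sorted[4] = NNNmm$mnnMMmM
  sorted[5] = NNmm$mnnMMmMN
  sorted[6] = Nmm$mnnMMmMNN
  sorted[7] = m$mnnMMmMNNNm
  sorted[8] = mMNNNmm$mnnMM
  sorted[9] = mm$mnnMMmMNNN
  sorted[10] = mnnMMmMNNNmm$
  sorted[11] = nMMmMNNNmm$mn
  sorted[12] = nnMMmMNNNmm$m
sorted[4] = NNNmm$mnnMMmM

Answer: NNNmm$mnnMMmM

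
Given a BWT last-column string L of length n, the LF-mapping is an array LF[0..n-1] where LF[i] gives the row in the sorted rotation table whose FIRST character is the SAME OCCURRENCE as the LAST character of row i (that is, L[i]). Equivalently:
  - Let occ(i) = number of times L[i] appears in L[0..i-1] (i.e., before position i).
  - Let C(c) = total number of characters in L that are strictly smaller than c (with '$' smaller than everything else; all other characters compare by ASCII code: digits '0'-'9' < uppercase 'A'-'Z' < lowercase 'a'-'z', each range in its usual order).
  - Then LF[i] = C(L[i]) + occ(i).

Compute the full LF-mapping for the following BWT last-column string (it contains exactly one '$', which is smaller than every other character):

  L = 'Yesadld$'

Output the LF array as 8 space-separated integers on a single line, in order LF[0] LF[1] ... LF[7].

Char counts: '$':1, 'Y':1, 'a':1, 'd':2, 'e':1, 'l':1, 's':1
C (first-col start): C('$')=0, C('Y')=1, C('a')=2, C('d')=3, C('e')=5, C('l')=6, C('s')=7
L[0]='Y': occ=0, LF[0]=C('Y')+0=1+0=1
L[1]='e': occ=0, LF[1]=C('e')+0=5+0=5
L[2]='s': occ=0, LF[2]=C('s')+0=7+0=7
L[3]='a': occ=0, LF[3]=C('a')+0=2+0=2
L[4]='d': occ=0, LF[4]=C('d')+0=3+0=3
L[5]='l': occ=0, LF[5]=C('l')+0=6+0=6
L[6]='d': occ=1, LF[6]=C('d')+1=3+1=4
L[7]='$': occ=0, LF[7]=C('$')+0=0+0=0

Answer: 1 5 7 2 3 6 4 0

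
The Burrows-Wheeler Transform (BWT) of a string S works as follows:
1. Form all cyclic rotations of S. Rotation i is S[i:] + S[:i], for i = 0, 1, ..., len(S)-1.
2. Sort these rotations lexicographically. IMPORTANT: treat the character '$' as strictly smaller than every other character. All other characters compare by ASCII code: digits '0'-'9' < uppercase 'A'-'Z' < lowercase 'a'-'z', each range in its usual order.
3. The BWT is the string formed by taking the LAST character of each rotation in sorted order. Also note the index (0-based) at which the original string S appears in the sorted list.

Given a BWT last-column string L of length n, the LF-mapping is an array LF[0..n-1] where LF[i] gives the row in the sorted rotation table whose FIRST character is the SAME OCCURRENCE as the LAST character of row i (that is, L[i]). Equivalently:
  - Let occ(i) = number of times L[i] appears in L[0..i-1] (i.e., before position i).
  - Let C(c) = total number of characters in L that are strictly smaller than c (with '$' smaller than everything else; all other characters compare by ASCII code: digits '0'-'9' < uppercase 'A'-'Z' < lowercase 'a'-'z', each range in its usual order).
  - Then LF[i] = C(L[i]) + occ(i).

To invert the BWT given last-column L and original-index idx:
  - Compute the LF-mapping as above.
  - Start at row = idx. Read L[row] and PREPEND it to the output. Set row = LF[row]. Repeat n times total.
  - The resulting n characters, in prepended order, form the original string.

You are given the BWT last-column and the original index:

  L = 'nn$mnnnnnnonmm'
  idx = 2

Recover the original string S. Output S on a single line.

LF mapping: 4 5 0 1 6 7 8 9 10 11 13 12 2 3
Walk LF starting at row 2, prepending L[row]:
  step 1: row=2, L[2]='$', prepend. Next row=LF[2]=0
  step 2: row=0, L[0]='n', prepend. Next row=LF[0]=4
  step 3: row=4, L[4]='n', prepend. Next row=LF[4]=6
  step 4: row=6, L[6]='n', prepend. Next row=LF[6]=8
  step 5: row=8, L[8]='n', prepend. Next row=LF[8]=10
  step 6: row=10, L[10]='o', prepend. Next row=LF[10]=13
  step 7: row=13, L[13]='m', prepend. Next row=LF[13]=3
  step 8: row=3, L[3]='m', prepend. Next row=LF[3]=1
  step 9: row=1, L[1]='n', prepend. Next row=LF[1]=5
  step 10: row=5, L[5]='n', prepend. Next row=LF[5]=7
  step 11: row=7, L[7]='n', prepend. Next row=LF[7]=9
  step 12: row=9, L[9]='n', prepend. Next row=LF[9]=11
  step 13: row=11, L[11]='n', prepend. Next row=LF[11]=12
  step 14: row=12, L[12]='m', prepend. Next row=LF[12]=2
Reversed output: mnnnnnmmonnnn$

Answer: mnnnnnmmonnnn$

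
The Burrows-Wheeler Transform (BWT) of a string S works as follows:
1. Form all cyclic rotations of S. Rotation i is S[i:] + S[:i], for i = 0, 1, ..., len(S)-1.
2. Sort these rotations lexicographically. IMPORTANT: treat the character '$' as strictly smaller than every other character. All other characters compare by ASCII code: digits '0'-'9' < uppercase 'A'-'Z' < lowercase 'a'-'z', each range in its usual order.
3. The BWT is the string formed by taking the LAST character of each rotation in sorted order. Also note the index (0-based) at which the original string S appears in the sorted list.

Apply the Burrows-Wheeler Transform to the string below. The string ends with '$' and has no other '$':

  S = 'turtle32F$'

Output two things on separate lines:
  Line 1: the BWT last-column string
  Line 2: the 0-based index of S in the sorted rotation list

Answer: F3e2ltur$t
8

Derivation:
All 10 rotations (rotation i = S[i:]+S[:i]):
  rot[0] = turtle32F$
  rot[1] = urtle32F$t
  rot[2] = rtle32F$tu
  rot[3] = tle32F$tur
  rot[4] = le32F$turt
  rot[5] = e32F$turtl
  rot[6] = 32F$turtle
  rot[7] = 2F$turtle3
  rot[8] = F$turtle32
  rot[9] = $turtle32F
Sorted (with $ < everything):
  sorted[0] = $turtle32F  (last char: 'F')
  sorted[1] = 2F$turtle3  (last char: '3')
  sorted[2] = 32F$turtle  (last char: 'e')
  sorted[3] = F$turtle32  (last char: '2')
  sorted[4] = e32F$turtl  (last char: 'l')
  sorted[5] = le32F$turt  (last char: 't')
  sorted[6] = rtle32F$tu  (last char: 'u')
  sorted[7] = tle32F$tur  (last char: 'r')
  sorted[8] = turtle32F$  (last char: '$')
  sorted[9] = urtle32F$t  (last char: 't')
Last column: F3e2ltur$t
Original string S is at sorted index 8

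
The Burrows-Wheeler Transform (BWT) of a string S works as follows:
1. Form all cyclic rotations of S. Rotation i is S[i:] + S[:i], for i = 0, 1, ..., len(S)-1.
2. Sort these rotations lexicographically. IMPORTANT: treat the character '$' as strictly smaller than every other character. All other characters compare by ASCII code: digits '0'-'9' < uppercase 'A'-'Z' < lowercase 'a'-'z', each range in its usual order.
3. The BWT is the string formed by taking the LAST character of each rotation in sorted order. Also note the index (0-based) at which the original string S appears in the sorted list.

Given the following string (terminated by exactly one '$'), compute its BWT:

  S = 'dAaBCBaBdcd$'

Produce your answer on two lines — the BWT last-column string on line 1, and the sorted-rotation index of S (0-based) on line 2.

All 12 rotations (rotation i = S[i:]+S[:i]):
  rot[0] = dAaBCBaBdcd$
  rot[1] = AaBCBaBdcd$d
  rot[2] = aBCBaBdcd$dA
  rot[3] = BCBaBdcd$dAa
  rot[4] = CBaBdcd$dAaB
  rot[5] = BaBdcd$dAaBC
  rot[6] = aBdcd$dAaBCB
  rot[7] = Bdcd$dAaBCBa
  rot[8] = dcd$dAaBCBaB
  rot[9] = cd$dAaBCBaBd
  rot[10] = d$dAaBCBaBdc
  rot[11] = $dAaBCBaBdcd
Sorted (with $ < everything):
  sorted[0] = $dAaBCBaBdcd  (last char: 'd')
  sorted[1] = AaBCBaBdcd$d  (last char: 'd')
  sorted[2] = BCBaBdcd$dAa  (last char: 'a')
  sorted[3] = BaBdcd$dAaBC  (last char: 'C')
  sorted[4] = Bdcd$dAaBCBa  (last char: 'a')
  sorted[5] = CBaBdcd$dAaB  (last char: 'B')
  sorted[6] = aBCBaBdcd$dA  (last char: 'A')
  sorted[7] = aBdcd$dAaBCB  (last char: 'B')
  sorted[8] = cd$dAaBCBaBd  (last char: 'd')
  sorted[9] = d$dAaBCBaBdc  (last char: 'c')
  sorted[10] = dAaBCBaBdcd$  (last char: '$')
  sorted[11] = dcd$dAaBCBaB  (last char: 'B')
Last column: ddaCaBABdc$B
Original string S is at sorted index 10

Answer: ddaCaBABdc$B
10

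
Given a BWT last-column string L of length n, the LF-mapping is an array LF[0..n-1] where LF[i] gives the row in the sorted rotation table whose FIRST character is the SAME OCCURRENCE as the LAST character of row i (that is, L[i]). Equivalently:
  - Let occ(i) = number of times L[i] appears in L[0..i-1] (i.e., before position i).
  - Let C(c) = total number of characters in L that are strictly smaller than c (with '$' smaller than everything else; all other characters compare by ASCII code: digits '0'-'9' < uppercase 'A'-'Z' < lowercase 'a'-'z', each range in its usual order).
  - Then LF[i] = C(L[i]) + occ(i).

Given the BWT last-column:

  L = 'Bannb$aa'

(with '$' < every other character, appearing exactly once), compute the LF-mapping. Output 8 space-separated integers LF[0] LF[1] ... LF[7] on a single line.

Answer: 1 2 6 7 5 0 3 4

Derivation:
Char counts: '$':1, 'B':1, 'a':3, 'b':1, 'n':2
C (first-col start): C('$')=0, C('B')=1, C('a')=2, C('b')=5, C('n')=6
L[0]='B': occ=0, LF[0]=C('B')+0=1+0=1
L[1]='a': occ=0, LF[1]=C('a')+0=2+0=2
L[2]='n': occ=0, LF[2]=C('n')+0=6+0=6
L[3]='n': occ=1, LF[3]=C('n')+1=6+1=7
L[4]='b': occ=0, LF[4]=C('b')+0=5+0=5
L[5]='$': occ=0, LF[5]=C('$')+0=0+0=0
L[6]='a': occ=1, LF[6]=C('a')+1=2+1=3
L[7]='a': occ=2, LF[7]=C('a')+2=2+2=4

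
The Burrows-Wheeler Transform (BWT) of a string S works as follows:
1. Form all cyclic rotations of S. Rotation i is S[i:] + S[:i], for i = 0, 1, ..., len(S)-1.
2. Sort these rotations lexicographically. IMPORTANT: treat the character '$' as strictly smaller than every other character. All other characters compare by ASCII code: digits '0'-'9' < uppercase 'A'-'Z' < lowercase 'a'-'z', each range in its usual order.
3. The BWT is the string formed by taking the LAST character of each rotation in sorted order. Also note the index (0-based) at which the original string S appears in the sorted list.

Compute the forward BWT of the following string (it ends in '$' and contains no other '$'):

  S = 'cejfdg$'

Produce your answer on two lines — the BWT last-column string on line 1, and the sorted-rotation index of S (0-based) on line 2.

All 7 rotations (rotation i = S[i:]+S[:i]):
  rot[0] = cejfdg$
  rot[1] = ejfdg$c
  rot[2] = jfdg$ce
  rot[3] = fdg$cej
  rot[4] = dg$cejf
  rot[5] = g$cejfd
  rot[6] = $cejfdg
Sorted (with $ < everything):
  sorted[0] = $cejfdg  (last char: 'g')
  sorted[1] = cejfdg$  (last char: '$')
  sorted[2] = dg$cejf  (last char: 'f')
  sorted[3] = ejfdg$c  (last char: 'c')
  sorted[4] = fdg$cej  (last char: 'j')
  sorted[5] = g$cejfd  (last char: 'd')
  sorted[6] = jfdg$ce  (last char: 'e')
Last column: g$fcjde
Original string S is at sorted index 1

Answer: g$fcjde
1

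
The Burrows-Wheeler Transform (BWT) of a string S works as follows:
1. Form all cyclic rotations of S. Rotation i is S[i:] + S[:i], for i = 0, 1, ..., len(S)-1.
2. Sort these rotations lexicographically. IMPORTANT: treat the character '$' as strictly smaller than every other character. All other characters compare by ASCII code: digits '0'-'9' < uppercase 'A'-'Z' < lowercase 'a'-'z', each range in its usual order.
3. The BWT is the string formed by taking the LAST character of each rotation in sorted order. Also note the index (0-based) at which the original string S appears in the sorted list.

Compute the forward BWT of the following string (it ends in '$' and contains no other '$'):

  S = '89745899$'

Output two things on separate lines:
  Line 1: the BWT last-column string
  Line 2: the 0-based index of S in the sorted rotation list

Answer: 9749$5988
4

Derivation:
All 9 rotations (rotation i = S[i:]+S[:i]):
  rot[0] = 89745899$
  rot[1] = 9745899$8
  rot[2] = 745899$89
  rot[3] = 45899$897
  rot[4] = 5899$8974
  rot[5] = 899$89745
  rot[6] = 99$897458
  rot[7] = 9$8974589
  rot[8] = $89745899
Sorted (with $ < everything):
  sorted[0] = $89745899  (last char: '9')
  sorted[1] = 45899$897  (last char: '7')
  sorted[2] = 5899$8974  (last char: '4')
  sorted[3] = 745899$89  (last char: '9')
  sorted[4] = 89745899$  (last char: '$')
  sorted[5] = 899$89745  (last char: '5')
  sorted[6] = 9$8974589  (last char: '9')
  sorted[7] = 9745899$8  (last char: '8')
  sorted[8] = 99$897458  (last char: '8')
Last column: 9749$5988
Original string S is at sorted index 4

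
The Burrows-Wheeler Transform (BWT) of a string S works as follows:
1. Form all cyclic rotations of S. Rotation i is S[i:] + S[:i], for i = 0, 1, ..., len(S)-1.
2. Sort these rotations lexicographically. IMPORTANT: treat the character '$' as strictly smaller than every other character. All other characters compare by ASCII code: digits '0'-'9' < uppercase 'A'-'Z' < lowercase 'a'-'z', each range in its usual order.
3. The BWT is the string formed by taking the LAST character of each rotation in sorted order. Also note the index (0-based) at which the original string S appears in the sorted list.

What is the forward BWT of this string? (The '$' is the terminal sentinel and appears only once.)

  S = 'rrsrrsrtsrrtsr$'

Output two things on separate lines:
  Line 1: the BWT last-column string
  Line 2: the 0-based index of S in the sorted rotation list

All 15 rotations (rotation i = S[i:]+S[:i]):
  rot[0] = rrsrrsrtsrrtsr$
  rot[1] = rsrrsrtsrrtsr$r
  rot[2] = srrsrtsrrtsr$rr
  rot[3] = rrsrtsrrtsr$rrs
  rot[4] = rsrtsrrtsr$rrsr
  rot[5] = srtsrrtsr$rrsrr
  rot[6] = rtsrrtsr$rrsrrs
  rot[7] = tsrrtsr$rrsrrsr
  rot[8] = srrtsr$rrsrrsrt
  rot[9] = rrtsr$rrsrrsrts
  rot[10] = rtsr$rrsrrsrtsr
  rot[11] = tsr$rrsrrsrtsrr
  rot[12] = sr$rrsrrsrtsrrt
  rot[13] = r$rrsrrsrtsrrts
  rot[14] = $rrsrrsrtsrrtsr
Sorted (with $ < everything):
  sorted[0] = $rrsrrsrtsrrtsr  (last char: 'r')
  sorted[1] = r$rrsrrsrtsrrts  (last char: 's')
  sorted[2] = rrsrrsrtsrrtsr$  (last char: '$')
  sorted[3] = rrsrtsrrtsr$rrs  (last char: 's')
  sorted[4] = rrtsr$rrsrrsrts  (last char: 's')
  sorted[5] = rsrrsrtsrrtsr$r  (last char: 'r')
  sorted[6] = rsrtsrrtsr$rrsr  (last char: 'r')
  sorted[7] = rtsr$rrsrrsrtsr  (last char: 'r')
  sorted[8] = rtsrrtsr$rrsrrs  (last char: 's')
  sorted[9] = sr$rrsrrsrtsrrt  (last char: 't')
  sorted[10] = srrsrtsrrtsr$rr  (last char: 'r')
  sorted[11] = srrtsr$rrsrrsrt  (last char: 't')
  sorted[12] = srtsrrtsr$rrsrr  (last char: 'r')
  sorted[13] = tsr$rrsrrsrtsrr  (last char: 'r')
  sorted[14] = tsrrtsr$rrsrrsr  (last char: 'r')
Last column: rs$ssrrrstrtrrr
Original string S is at sorted index 2

Answer: rs$ssrrrstrtrrr
2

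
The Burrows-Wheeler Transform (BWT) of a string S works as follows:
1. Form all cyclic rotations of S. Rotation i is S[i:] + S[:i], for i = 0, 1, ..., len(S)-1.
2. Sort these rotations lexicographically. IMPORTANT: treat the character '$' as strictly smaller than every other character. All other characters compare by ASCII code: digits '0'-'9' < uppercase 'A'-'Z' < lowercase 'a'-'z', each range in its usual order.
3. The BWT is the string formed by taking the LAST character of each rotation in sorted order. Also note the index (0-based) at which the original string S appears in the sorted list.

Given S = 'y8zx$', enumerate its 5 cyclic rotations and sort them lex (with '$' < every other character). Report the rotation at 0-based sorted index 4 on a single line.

All 5 rotations (rotation i = S[i:]+S[:i]):
  rot[0] = y8zx$
  rot[1] = 8zx$y
  rot[2] = zx$y8
  rot[3] = x$y8z
  rot[4] = $y8zx
Sorted (with $ < everything):
  sorted[0] = $y8zx
  sorted[1] = 8zx$y
  sorted[2] = x$y8z
  sorted[3] = y8zx$
  sorted[4] = zx$y8
sorted[4] = zx$y8

Answer: zx$y8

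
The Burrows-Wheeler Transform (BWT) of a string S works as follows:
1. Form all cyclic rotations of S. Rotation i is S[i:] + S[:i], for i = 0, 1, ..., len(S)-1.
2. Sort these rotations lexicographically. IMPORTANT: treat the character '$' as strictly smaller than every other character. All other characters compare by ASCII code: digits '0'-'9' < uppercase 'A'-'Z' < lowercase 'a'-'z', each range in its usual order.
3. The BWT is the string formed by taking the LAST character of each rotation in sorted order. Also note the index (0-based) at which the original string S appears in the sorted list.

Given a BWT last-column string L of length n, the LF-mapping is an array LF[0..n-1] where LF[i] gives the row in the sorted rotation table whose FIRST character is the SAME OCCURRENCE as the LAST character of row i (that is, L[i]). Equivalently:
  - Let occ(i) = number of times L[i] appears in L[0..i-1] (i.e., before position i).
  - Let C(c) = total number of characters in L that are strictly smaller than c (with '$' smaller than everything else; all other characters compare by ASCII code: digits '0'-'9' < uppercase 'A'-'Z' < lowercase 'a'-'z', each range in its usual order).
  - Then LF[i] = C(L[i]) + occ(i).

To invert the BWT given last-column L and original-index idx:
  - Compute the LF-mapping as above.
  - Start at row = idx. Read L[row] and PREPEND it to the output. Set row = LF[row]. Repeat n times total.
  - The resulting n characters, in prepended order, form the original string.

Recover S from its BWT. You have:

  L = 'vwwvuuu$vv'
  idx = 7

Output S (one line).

Answer: vwuvuvwuv$

Derivation:
LF mapping: 4 8 9 5 1 2 3 0 6 7
Walk LF starting at row 7, prepending L[row]:
  step 1: row=7, L[7]='$', prepend. Next row=LF[7]=0
  step 2: row=0, L[0]='v', prepend. Next row=LF[0]=4
  step 3: row=4, L[4]='u', prepend. Next row=LF[4]=1
  step 4: row=1, L[1]='w', prepend. Next row=LF[1]=8
  step 5: row=8, L[8]='v', prepend. Next row=LF[8]=6
  step 6: row=6, L[6]='u', prepend. Next row=LF[6]=3
  step 7: row=3, L[3]='v', prepend. Next row=LF[3]=5
  step 8: row=5, L[5]='u', prepend. Next row=LF[5]=2
  step 9: row=2, L[2]='w', prepend. Next row=LF[2]=9
  step 10: row=9, L[9]='v', prepend. Next row=LF[9]=7
Reversed output: vwuvuvwuv$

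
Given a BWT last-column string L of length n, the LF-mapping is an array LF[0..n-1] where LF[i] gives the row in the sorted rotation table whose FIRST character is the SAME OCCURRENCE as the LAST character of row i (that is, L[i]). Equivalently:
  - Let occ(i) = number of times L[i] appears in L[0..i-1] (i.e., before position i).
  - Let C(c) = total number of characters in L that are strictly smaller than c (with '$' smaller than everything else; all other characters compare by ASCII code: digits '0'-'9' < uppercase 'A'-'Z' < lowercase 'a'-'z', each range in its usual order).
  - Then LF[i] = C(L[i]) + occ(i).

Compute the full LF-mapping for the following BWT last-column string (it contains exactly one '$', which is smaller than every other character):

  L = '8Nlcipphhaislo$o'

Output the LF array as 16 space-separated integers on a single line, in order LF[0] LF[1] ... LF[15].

Answer: 1 2 9 4 7 13 14 5 6 3 8 15 10 11 0 12

Derivation:
Char counts: '$':1, '8':1, 'N':1, 'a':1, 'c':1, 'h':2, 'i':2, 'l':2, 'o':2, 'p':2, 's':1
C (first-col start): C('$')=0, C('8')=1, C('N')=2, C('a')=3, C('c')=4, C('h')=5, C('i')=7, C('l')=9, C('o')=11, C('p')=13, C('s')=15
L[0]='8': occ=0, LF[0]=C('8')+0=1+0=1
L[1]='N': occ=0, LF[1]=C('N')+0=2+0=2
L[2]='l': occ=0, LF[2]=C('l')+0=9+0=9
L[3]='c': occ=0, LF[3]=C('c')+0=4+0=4
L[4]='i': occ=0, LF[4]=C('i')+0=7+0=7
L[5]='p': occ=0, LF[5]=C('p')+0=13+0=13
L[6]='p': occ=1, LF[6]=C('p')+1=13+1=14
L[7]='h': occ=0, LF[7]=C('h')+0=5+0=5
L[8]='h': occ=1, LF[8]=C('h')+1=5+1=6
L[9]='a': occ=0, LF[9]=C('a')+0=3+0=3
L[10]='i': occ=1, LF[10]=C('i')+1=7+1=8
L[11]='s': occ=0, LF[11]=C('s')+0=15+0=15
L[12]='l': occ=1, LF[12]=C('l')+1=9+1=10
L[13]='o': occ=0, LF[13]=C('o')+0=11+0=11
L[14]='$': occ=0, LF[14]=C('$')+0=0+0=0
L[15]='o': occ=1, LF[15]=C('o')+1=11+1=12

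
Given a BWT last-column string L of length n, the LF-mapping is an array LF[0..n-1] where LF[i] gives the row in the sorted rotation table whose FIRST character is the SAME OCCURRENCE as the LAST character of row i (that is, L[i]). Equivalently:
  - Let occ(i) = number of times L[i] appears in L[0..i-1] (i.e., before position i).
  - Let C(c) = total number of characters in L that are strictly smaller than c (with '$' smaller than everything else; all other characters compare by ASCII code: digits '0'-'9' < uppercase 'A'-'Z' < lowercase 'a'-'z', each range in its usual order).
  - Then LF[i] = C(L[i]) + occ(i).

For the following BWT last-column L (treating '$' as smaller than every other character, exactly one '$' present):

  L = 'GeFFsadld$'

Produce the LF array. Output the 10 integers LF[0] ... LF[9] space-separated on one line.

Char counts: '$':1, 'F':2, 'G':1, 'a':1, 'd':2, 'e':1, 'l':1, 's':1
C (first-col start): C('$')=0, C('F')=1, C('G')=3, C('a')=4, C('d')=5, C('e')=7, C('l')=8, C('s')=9
L[0]='G': occ=0, LF[0]=C('G')+0=3+0=3
L[1]='e': occ=0, LF[1]=C('e')+0=7+0=7
L[2]='F': occ=0, LF[2]=C('F')+0=1+0=1
L[3]='F': occ=1, LF[3]=C('F')+1=1+1=2
L[4]='s': occ=0, LF[4]=C('s')+0=9+0=9
L[5]='a': occ=0, LF[5]=C('a')+0=4+0=4
L[6]='d': occ=0, LF[6]=C('d')+0=5+0=5
L[7]='l': occ=0, LF[7]=C('l')+0=8+0=8
L[8]='d': occ=1, LF[8]=C('d')+1=5+1=6
L[9]='$': occ=0, LF[9]=C('$')+0=0+0=0

Answer: 3 7 1 2 9 4 5 8 6 0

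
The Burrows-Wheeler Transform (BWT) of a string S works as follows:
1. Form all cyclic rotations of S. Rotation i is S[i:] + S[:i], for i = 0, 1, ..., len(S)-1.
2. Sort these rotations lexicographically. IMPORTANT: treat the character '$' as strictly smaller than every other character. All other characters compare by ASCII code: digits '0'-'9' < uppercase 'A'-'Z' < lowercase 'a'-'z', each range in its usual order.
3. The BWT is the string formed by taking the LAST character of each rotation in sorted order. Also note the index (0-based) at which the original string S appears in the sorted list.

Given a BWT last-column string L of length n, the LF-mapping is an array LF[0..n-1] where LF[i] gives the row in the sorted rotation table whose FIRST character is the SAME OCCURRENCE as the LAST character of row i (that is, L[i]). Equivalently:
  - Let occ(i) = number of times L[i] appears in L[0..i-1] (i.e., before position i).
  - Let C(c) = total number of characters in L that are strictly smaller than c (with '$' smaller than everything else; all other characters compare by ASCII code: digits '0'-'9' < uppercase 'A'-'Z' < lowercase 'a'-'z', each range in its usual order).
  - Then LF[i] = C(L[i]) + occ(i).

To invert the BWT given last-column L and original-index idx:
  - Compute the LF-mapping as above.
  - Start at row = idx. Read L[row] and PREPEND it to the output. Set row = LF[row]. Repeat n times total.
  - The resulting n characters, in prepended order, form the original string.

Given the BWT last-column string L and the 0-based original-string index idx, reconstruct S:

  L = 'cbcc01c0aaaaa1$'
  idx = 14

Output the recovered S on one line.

LF mapping: 11 10 12 13 1 3 14 2 5 6 7 8 9 4 0
Walk LF starting at row 14, prepending L[row]:
  step 1: row=14, L[14]='$', prepend. Next row=LF[14]=0
  step 2: row=0, L[0]='c', prepend. Next row=LF[0]=11
  step 3: row=11, L[11]='a', prepend. Next row=LF[11]=8
  step 4: row=8, L[8]='a', prepend. Next row=LF[8]=5
  step 5: row=5, L[5]='1', prepend. Next row=LF[5]=3
  step 6: row=3, L[3]='c', prepend. Next row=LF[3]=13
  step 7: row=13, L[13]='1', prepend. Next row=LF[13]=4
  step 8: row=4, L[4]='0', prepend. Next row=LF[4]=1
  step 9: row=1, L[1]='b', prepend. Next row=LF[1]=10
  step 10: row=10, L[10]='a', prepend. Next row=LF[10]=7
  step 11: row=7, L[7]='0', prepend. Next row=LF[7]=2
  step 12: row=2, L[2]='c', prepend. Next row=LF[2]=12
  step 13: row=12, L[12]='a', prepend. Next row=LF[12]=9
  step 14: row=9, L[9]='a', prepend. Next row=LF[9]=6
  step 15: row=6, L[6]='c', prepend. Next row=LF[6]=14
Reversed output: caac0ab01c1aac$

Answer: caac0ab01c1aac$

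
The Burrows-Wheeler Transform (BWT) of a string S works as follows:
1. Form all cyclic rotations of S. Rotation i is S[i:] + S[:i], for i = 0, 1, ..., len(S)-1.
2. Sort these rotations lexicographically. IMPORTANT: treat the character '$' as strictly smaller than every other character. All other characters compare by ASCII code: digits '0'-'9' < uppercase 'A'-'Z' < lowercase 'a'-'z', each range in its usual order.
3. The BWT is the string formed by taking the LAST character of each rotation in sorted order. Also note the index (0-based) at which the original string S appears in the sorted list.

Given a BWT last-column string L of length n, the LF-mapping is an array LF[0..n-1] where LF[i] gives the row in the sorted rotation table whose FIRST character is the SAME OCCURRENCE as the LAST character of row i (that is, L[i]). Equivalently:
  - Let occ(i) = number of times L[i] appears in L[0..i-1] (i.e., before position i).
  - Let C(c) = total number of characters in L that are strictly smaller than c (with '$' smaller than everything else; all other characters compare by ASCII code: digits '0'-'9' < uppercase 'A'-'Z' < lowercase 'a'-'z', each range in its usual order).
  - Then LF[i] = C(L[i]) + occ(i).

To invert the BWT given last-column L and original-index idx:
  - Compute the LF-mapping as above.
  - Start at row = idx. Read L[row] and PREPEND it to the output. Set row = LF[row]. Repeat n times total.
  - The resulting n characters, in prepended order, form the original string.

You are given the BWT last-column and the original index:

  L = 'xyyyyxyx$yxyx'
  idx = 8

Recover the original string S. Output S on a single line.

Answer: yxyxxyyyxyyx$

Derivation:
LF mapping: 1 6 7 8 9 2 10 3 0 11 4 12 5
Walk LF starting at row 8, prepending L[row]:
  step 1: row=8, L[8]='$', prepend. Next row=LF[8]=0
  step 2: row=0, L[0]='x', prepend. Next row=LF[0]=1
  step 3: row=1, L[1]='y', prepend. Next row=LF[1]=6
  step 4: row=6, L[6]='y', prepend. Next row=LF[6]=10
  step 5: row=10, L[10]='x', prepend. Next row=LF[10]=4
  step 6: row=4, L[4]='y', prepend. Next row=LF[4]=9
  step 7: row=9, L[9]='y', prepend. Next row=LF[9]=11
  step 8: row=11, L[11]='y', prepend. Next row=LF[11]=12
  step 9: row=12, L[12]='x', prepend. Next row=LF[12]=5
  step 10: row=5, L[5]='x', prepend. Next row=LF[5]=2
  step 11: row=2, L[2]='y', prepend. Next row=LF[2]=7
  step 12: row=7, L[7]='x', prepend. Next row=LF[7]=3
  step 13: row=3, L[3]='y', prepend. Next row=LF[3]=8
Reversed output: yxyxxyyyxyyx$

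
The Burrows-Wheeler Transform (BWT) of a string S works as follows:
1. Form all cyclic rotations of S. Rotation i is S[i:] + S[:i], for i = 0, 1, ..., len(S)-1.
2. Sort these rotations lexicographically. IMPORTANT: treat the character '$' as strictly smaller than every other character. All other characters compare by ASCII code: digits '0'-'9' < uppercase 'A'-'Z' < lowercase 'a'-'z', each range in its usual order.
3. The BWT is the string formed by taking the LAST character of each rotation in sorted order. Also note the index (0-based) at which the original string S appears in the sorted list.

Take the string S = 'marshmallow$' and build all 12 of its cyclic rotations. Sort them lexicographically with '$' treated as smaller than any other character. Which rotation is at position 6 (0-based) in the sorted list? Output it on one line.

Answer: mallow$marsh

Derivation:
All 12 rotations (rotation i = S[i:]+S[:i]):
  rot[0] = marshmallow$
  rot[1] = arshmallow$m
  rot[2] = rshmallow$ma
  rot[3] = shmallow$mar
  rot[4] = hmallow$mars
  rot[5] = mallow$marsh
  rot[6] = allow$marshm
  rot[7] = llow$marshma
  rot[8] = low$marshmal
  rot[9] = ow$marshmall
  rot[10] = w$marshmallo
  rot[11] = $marshmallow
Sorted (with $ < everything):
  sorted[0] = $marshmallow
  sorted[1] = allow$marshm
  sorted[2] = arshmallow$m
  sorted[3] = hmallow$mars
  sorted[4] = llow$marshma
  sorted[5] = low$marshmal
  sorted[6] = mallow$marsh
  sorted[7] = marshmallow$
  sorted[8] = ow$marshmall
  sorted[9] = rshmallow$ma
  sorted[10] = shmallow$mar
  sorted[11] = w$marshmallo
sorted[6] = mallow$marsh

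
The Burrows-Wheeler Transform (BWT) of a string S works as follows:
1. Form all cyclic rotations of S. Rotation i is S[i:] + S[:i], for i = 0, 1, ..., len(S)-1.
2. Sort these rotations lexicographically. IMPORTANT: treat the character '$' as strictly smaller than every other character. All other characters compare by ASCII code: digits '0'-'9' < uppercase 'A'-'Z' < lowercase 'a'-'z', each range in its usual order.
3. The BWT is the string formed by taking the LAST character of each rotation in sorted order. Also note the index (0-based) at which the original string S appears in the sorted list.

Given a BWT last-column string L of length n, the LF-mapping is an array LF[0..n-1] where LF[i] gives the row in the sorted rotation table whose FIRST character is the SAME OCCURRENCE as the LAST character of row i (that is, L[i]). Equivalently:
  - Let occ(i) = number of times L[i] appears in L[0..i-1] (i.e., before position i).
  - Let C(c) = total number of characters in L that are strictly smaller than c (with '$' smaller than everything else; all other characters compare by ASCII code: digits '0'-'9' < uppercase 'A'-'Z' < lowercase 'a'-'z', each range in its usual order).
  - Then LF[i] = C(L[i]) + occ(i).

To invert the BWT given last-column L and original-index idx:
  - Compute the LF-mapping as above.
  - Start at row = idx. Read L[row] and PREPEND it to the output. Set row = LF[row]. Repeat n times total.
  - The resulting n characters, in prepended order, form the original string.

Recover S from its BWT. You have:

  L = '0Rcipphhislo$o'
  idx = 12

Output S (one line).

Answer: philosophicR0$

Derivation:
LF mapping: 1 2 3 6 11 12 4 5 7 13 8 9 0 10
Walk LF starting at row 12, prepending L[row]:
  step 1: row=12, L[12]='$', prepend. Next row=LF[12]=0
  step 2: row=0, L[0]='0', prepend. Next row=LF[0]=1
  step 3: row=1, L[1]='R', prepend. Next row=LF[1]=2
  step 4: row=2, L[2]='c', prepend. Next row=LF[2]=3
  step 5: row=3, L[3]='i', prepend. Next row=LF[3]=6
  step 6: row=6, L[6]='h', prepend. Next row=LF[6]=4
  step 7: row=4, L[4]='p', prepend. Next row=LF[4]=11
  step 8: row=11, L[11]='o', prepend. Next row=LF[11]=9
  step 9: row=9, L[9]='s', prepend. Next row=LF[9]=13
  step 10: row=13, L[13]='o', prepend. Next row=LF[13]=10
  step 11: row=10, L[10]='l', prepend. Next row=LF[10]=8
  step 12: row=8, L[8]='i', prepend. Next row=LF[8]=7
  step 13: row=7, L[7]='h', prepend. Next row=LF[7]=5
  step 14: row=5, L[5]='p', prepend. Next row=LF[5]=12
Reversed output: philosophicR0$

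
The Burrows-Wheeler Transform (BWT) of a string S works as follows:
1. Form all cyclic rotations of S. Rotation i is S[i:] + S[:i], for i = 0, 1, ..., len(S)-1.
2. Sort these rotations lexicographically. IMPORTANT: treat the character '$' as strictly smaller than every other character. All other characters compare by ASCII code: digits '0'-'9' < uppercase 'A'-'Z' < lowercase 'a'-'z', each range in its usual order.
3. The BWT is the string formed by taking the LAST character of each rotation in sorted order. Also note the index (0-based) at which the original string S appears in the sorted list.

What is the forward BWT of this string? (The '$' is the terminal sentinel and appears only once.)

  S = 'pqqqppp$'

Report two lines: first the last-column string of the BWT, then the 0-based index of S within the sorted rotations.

All 8 rotations (rotation i = S[i:]+S[:i]):
  rot[0] = pqqqppp$
  rot[1] = qqqppp$p
  rot[2] = qqppp$pq
  rot[3] = qppp$pqq
  rot[4] = ppp$pqqq
  rot[5] = pp$pqqqp
  rot[6] = p$pqqqpp
  rot[7] = $pqqqppp
Sorted (with $ < everything):
  sorted[0] = $pqqqppp  (last char: 'p')
  sorted[1] = p$pqqqpp  (last char: 'p')
  sorted[2] = pp$pqqqp  (last char: 'p')
  sorted[3] = ppp$pqqq  (last char: 'q')
  sorted[4] = pqqqppp$  (last char: '$')
  sorted[5] = qppp$pqq  (last char: 'q')
  sorted[6] = qqppp$pq  (last char: 'q')
  sorted[7] = qqqppp$p  (last char: 'p')
Last column: pppq$qqp
Original string S is at sorted index 4

Answer: pppq$qqp
4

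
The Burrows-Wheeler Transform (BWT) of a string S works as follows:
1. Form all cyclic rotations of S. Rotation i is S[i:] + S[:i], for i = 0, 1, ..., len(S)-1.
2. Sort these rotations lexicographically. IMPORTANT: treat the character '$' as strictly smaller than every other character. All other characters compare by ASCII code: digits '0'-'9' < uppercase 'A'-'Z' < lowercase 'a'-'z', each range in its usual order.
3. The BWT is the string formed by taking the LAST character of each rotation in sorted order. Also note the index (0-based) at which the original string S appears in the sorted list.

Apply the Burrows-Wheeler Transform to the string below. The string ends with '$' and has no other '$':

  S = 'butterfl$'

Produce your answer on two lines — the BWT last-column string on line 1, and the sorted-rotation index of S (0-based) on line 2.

Answer: l$trfetub
1

Derivation:
All 9 rotations (rotation i = S[i:]+S[:i]):
  rot[0] = butterfl$
  rot[1] = utterfl$b
  rot[2] = tterfl$bu
  rot[3] = terfl$but
  rot[4] = erfl$butt
  rot[5] = rfl$butte
  rot[6] = fl$butter
  rot[7] = l$butterf
  rot[8] = $butterfl
Sorted (with $ < everything):
  sorted[0] = $butterfl  (last char: 'l')
  sorted[1] = butterfl$  (last char: '$')
  sorted[2] = erfl$butt  (last char: 't')
  sorted[3] = fl$butter  (last char: 'r')
  sorted[4] = l$butterf  (last char: 'f')
  sorted[5] = rfl$butte  (last char: 'e')
  sorted[6] = terfl$but  (last char: 't')
  sorted[7] = tterfl$bu  (last char: 'u')
  sorted[8] = utterfl$b  (last char: 'b')
Last column: l$trfetub
Original string S is at sorted index 1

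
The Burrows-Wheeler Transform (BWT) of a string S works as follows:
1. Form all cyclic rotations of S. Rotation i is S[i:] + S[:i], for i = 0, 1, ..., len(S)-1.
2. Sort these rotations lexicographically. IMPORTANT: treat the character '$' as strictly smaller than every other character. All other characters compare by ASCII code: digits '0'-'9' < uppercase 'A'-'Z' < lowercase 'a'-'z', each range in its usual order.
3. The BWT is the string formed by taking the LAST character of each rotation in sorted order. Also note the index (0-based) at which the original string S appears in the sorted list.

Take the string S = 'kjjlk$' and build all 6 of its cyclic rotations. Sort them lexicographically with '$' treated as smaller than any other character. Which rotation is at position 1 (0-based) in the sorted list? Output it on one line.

Answer: jjlk$k

Derivation:
All 6 rotations (rotation i = S[i:]+S[:i]):
  rot[0] = kjjlk$
  rot[1] = jjlk$k
  rot[2] = jlk$kj
  rot[3] = lk$kjj
  rot[4] = k$kjjl
  rot[5] = $kjjlk
Sorted (with $ < everything):
  sorted[0] = $kjjlk
  sorted[1] = jjlk$k
  sorted[2] = jlk$kj
  sorted[3] = k$kjjl
  sorted[4] = kjjlk$
  sorted[5] = lk$kjj
sorted[1] = jjlk$k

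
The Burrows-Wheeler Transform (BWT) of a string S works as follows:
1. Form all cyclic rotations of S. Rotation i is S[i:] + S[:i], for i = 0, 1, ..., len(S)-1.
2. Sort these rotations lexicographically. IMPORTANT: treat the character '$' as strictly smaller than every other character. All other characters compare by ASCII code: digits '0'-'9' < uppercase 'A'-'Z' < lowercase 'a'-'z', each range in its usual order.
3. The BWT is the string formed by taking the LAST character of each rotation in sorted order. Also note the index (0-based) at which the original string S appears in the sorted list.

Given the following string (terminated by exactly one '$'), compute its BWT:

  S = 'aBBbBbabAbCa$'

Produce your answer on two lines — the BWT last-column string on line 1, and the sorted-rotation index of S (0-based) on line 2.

All 13 rotations (rotation i = S[i:]+S[:i]):
  rot[0] = aBBbBbabAbCa$
  rot[1] = BBbBbabAbCa$a
  rot[2] = BbBbabAbCa$aB
  rot[3] = bBbabAbCa$aBB
  rot[4] = BbabAbCa$aBBb
  rot[5] = babAbCa$aBBbB
  rot[6] = abAbCa$aBBbBb
  rot[7] = bAbCa$aBBbBba
  rot[8] = AbCa$aBBbBbab
  rot[9] = bCa$aBBbBbabA
  rot[10] = Ca$aBBbBbabAb
  rot[11] = a$aBBbBbabAbC
  rot[12] = $aBBbBbabAbCa
Sorted (with $ < everything):
  sorted[0] = $aBBbBbabAbCa  (last char: 'a')
  sorted[1] = AbCa$aBBbBbab  (last char: 'b')
  sorted[2] = BBbBbabAbCa$a  (last char: 'a')
  sorted[3] = BbBbabAbCa$aB  (last char: 'B')
  sorted[4] = BbabAbCa$aBBb  (last char: 'b')
  sorted[5] = Ca$aBBbBbabAb  (last char: 'b')
  sorted[6] = a$aBBbBbabAbC  (last char: 'C')
  sorted[7] = aBBbBbabAbCa$  (last char: '$')
  sorted[8] = abAbCa$aBBbBb  (last char: 'b')
  sorted[9] = bAbCa$aBBbBba  (last char: 'a')
  sorted[10] = bBbabAbCa$aBB  (last char: 'B')
  sorted[11] = bCa$aBBbBbabA  (last char: 'A')
  sorted[12] = babAbCa$aBBbB  (last char: 'B')
Last column: abaBbbC$baBAB
Original string S is at sorted index 7

Answer: abaBbbC$baBAB
7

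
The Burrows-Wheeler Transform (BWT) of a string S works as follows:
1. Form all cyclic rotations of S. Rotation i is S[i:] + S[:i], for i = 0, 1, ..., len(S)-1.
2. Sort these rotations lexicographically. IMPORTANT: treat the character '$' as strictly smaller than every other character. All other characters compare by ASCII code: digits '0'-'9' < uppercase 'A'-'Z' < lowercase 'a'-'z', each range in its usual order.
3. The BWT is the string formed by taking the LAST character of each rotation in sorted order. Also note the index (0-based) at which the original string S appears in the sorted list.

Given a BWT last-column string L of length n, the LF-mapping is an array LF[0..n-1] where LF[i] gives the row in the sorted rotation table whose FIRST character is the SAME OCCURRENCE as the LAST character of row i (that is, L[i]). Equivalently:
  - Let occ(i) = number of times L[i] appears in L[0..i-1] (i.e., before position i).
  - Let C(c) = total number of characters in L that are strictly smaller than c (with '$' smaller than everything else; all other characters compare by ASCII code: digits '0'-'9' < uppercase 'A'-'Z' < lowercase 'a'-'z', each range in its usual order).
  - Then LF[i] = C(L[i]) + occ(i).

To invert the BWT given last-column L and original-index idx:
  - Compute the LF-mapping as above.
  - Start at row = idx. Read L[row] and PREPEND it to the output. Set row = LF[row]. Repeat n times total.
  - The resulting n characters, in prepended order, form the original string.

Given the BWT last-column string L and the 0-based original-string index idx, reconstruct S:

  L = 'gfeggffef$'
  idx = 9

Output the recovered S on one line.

Answer: gfffgfeeg$

Derivation:
LF mapping: 7 3 1 8 9 4 5 2 6 0
Walk LF starting at row 9, prepending L[row]:
  step 1: row=9, L[9]='$', prepend. Next row=LF[9]=0
  step 2: row=0, L[0]='g', prepend. Next row=LF[0]=7
  step 3: row=7, L[7]='e', prepend. Next row=LF[7]=2
  step 4: row=2, L[2]='e', prepend. Next row=LF[2]=1
  step 5: row=1, L[1]='f', prepend. Next row=LF[1]=3
  step 6: row=3, L[3]='g', prepend. Next row=LF[3]=8
  step 7: row=8, L[8]='f', prepend. Next row=LF[8]=6
  step 8: row=6, L[6]='f', prepend. Next row=LF[6]=5
  step 9: row=5, L[5]='f', prepend. Next row=LF[5]=4
  step 10: row=4, L[4]='g', prepend. Next row=LF[4]=9
Reversed output: gfffgfeeg$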